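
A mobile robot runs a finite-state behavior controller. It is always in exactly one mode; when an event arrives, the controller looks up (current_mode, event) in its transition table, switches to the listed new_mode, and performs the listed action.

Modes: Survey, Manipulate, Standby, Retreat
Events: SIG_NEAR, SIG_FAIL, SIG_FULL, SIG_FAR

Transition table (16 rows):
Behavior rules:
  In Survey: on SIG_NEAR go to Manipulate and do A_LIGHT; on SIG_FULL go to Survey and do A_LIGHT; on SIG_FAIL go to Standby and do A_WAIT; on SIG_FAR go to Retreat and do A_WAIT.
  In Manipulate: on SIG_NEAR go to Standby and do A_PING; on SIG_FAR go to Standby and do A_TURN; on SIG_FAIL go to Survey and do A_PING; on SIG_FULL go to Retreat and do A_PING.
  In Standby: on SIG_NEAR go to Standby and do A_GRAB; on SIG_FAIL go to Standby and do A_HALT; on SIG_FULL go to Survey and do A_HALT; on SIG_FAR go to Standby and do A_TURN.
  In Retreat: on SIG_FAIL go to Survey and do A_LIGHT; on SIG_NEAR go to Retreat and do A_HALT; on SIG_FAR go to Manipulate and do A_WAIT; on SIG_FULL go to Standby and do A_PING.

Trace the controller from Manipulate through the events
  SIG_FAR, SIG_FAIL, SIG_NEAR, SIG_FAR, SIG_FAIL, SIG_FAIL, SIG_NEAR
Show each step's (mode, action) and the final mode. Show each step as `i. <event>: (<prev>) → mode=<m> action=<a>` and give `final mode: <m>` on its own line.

final mode: Standby

1. SIG_FAR: (Manipulate) → mode=Standby action=A_TURN
2. SIG_FAIL: (Standby) → mode=Standby action=A_HALT
3. SIG_NEAR: (Standby) → mode=Standby action=A_GRAB
4. SIG_FAR: (Standby) → mode=Standby action=A_TURN
5. SIG_FAIL: (Standby) → mode=Standby action=A_HALT
6. SIG_FAIL: (Standby) → mode=Standby action=A_HALT
7. SIG_NEAR: (Standby) → mode=Standby action=A_GRAB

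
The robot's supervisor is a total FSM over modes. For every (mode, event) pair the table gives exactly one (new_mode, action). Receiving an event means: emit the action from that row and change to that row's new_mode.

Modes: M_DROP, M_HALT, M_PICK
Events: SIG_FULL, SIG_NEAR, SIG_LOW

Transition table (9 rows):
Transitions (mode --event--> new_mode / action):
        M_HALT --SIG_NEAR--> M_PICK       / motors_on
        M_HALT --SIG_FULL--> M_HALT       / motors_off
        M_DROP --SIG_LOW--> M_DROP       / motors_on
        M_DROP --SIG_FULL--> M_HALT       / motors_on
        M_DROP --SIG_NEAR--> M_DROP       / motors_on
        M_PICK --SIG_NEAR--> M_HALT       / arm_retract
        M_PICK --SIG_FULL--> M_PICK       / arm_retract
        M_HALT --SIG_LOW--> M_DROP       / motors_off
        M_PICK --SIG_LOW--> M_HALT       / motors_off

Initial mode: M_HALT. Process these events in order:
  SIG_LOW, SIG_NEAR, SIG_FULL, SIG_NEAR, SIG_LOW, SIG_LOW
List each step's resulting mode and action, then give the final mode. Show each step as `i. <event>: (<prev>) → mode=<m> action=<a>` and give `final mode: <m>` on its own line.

final mode: M_DROP

1. SIG_LOW: (M_HALT) → mode=M_DROP action=motors_off
2. SIG_NEAR: (M_DROP) → mode=M_DROP action=motors_on
3. SIG_FULL: (M_DROP) → mode=M_HALT action=motors_on
4. SIG_NEAR: (M_HALT) → mode=M_PICK action=motors_on
5. SIG_LOW: (M_PICK) → mode=M_HALT action=motors_off
6. SIG_LOW: (M_HALT) → mode=M_DROP action=motors_off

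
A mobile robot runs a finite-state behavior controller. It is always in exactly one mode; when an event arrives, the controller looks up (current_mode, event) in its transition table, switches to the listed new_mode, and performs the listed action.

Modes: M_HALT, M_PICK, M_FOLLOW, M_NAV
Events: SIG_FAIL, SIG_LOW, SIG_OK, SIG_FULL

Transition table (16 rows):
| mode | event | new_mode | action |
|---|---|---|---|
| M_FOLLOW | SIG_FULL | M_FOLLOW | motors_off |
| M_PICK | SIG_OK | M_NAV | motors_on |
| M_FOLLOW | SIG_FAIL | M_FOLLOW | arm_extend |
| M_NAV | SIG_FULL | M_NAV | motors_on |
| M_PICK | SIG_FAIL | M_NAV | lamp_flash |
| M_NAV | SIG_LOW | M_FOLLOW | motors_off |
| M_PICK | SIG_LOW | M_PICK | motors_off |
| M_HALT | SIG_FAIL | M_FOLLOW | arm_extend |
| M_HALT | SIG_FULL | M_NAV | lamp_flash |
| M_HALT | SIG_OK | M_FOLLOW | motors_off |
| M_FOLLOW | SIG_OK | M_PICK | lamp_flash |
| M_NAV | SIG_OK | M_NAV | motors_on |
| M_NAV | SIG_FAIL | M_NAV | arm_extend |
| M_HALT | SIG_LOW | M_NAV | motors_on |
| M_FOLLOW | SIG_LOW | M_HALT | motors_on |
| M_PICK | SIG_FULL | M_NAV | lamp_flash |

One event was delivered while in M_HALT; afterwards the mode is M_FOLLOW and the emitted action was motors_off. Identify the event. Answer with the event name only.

SIG_OK

try SIG_FAIL: (M_HALT, SIG_FAIL) → (M_FOLLOW, arm_extend)
try SIG_LOW: (M_HALT, SIG_LOW) → (M_NAV, motors_on)
try SIG_OK: (M_HALT, SIG_OK) → (M_FOLLOW, motors_off)  ← matches
try SIG_FULL: (M_HALT, SIG_FULL) → (M_NAV, lamp_flash)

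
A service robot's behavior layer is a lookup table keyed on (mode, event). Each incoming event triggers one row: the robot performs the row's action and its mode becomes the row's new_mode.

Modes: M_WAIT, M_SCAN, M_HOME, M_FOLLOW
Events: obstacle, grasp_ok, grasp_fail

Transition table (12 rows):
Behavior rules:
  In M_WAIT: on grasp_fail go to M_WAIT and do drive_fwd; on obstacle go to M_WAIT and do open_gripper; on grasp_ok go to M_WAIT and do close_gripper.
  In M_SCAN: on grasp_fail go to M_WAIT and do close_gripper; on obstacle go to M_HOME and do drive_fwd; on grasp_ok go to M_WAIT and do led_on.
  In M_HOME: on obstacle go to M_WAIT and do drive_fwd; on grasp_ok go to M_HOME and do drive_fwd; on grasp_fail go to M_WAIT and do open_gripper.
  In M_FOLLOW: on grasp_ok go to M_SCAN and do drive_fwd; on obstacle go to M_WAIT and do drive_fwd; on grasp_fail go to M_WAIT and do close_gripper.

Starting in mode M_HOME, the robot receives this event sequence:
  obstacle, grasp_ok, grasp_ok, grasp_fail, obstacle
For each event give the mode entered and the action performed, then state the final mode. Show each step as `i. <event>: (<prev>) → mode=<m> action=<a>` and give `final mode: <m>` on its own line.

final mode: M_WAIT

1. obstacle: (M_HOME) → mode=M_WAIT action=drive_fwd
2. grasp_ok: (M_WAIT) → mode=M_WAIT action=close_gripper
3. grasp_ok: (M_WAIT) → mode=M_WAIT action=close_gripper
4. grasp_fail: (M_WAIT) → mode=M_WAIT action=drive_fwd
5. obstacle: (M_WAIT) → mode=M_WAIT action=open_gripper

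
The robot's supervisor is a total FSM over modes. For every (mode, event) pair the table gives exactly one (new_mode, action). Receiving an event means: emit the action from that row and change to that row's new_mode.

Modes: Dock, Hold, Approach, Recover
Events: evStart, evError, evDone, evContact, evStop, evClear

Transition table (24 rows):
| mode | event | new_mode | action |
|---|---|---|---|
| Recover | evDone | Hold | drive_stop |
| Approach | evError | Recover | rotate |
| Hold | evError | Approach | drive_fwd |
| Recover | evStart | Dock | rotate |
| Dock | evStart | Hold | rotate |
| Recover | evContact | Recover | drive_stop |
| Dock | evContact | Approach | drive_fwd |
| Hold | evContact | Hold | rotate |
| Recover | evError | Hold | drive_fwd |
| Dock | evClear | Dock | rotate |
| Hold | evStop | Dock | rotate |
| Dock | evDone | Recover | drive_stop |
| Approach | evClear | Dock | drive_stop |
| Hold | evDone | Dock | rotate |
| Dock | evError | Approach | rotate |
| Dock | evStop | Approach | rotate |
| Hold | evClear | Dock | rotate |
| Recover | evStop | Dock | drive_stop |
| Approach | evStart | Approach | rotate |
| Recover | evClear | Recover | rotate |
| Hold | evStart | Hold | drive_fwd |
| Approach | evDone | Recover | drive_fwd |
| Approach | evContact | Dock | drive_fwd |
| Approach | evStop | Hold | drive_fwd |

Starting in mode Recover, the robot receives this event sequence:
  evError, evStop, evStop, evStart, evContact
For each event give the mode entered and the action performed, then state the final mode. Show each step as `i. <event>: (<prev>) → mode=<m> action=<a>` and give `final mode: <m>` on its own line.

1. evError: (Recover) → mode=Hold action=drive_fwd
2. evStop: (Hold) → mode=Dock action=rotate
3. evStop: (Dock) → mode=Approach action=rotate
4. evStart: (Approach) → mode=Approach action=rotate
5. evContact: (Approach) → mode=Dock action=drive_fwd

final mode: Dock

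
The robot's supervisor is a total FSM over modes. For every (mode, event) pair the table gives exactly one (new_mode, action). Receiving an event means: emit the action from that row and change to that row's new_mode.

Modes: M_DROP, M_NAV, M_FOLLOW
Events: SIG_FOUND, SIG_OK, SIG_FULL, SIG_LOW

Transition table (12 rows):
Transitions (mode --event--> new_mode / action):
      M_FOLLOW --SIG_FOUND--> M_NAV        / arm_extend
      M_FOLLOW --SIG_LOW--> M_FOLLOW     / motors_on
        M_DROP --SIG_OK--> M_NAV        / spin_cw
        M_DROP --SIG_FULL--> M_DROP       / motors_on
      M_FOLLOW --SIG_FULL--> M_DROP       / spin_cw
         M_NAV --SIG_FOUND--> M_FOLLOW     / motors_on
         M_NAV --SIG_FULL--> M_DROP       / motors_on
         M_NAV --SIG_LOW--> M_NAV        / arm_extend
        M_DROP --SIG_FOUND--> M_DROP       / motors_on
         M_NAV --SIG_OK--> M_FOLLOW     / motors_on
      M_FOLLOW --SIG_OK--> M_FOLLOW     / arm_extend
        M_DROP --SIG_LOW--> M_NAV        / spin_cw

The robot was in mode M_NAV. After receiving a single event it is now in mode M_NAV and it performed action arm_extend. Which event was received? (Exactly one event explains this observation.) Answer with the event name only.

SIG_LOW

try SIG_FOUND: (M_NAV, SIG_FOUND) → (M_FOLLOW, motors_on)
try SIG_OK: (M_NAV, SIG_OK) → (M_FOLLOW, motors_on)
try SIG_FULL: (M_NAV, SIG_FULL) → (M_DROP, motors_on)
try SIG_LOW: (M_NAV, SIG_LOW) → (M_NAV, arm_extend)  ← matches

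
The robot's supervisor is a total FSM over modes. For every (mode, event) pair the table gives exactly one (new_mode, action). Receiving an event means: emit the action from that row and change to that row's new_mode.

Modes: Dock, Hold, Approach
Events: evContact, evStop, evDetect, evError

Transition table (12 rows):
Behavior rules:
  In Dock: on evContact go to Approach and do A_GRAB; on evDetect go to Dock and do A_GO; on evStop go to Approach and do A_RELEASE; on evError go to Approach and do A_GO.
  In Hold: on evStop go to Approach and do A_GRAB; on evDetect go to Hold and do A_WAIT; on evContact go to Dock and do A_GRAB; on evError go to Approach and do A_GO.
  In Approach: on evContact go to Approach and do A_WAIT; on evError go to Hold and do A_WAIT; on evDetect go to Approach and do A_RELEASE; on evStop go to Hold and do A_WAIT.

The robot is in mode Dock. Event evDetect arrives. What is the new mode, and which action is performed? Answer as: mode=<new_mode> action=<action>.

mode=Dock action=A_GO

current mode = Dock; filter table to that mode:
  (Dock, evContact) → (Approach, A_GRAB)
  (Dock, evDetect) → (Dock, A_GO)  ← event matches
  (Dock, evStop) → (Approach, A_RELEASE)
  (Dock, evError) → (Approach, A_GO)
event = evDetect selects (Dock, A_GO)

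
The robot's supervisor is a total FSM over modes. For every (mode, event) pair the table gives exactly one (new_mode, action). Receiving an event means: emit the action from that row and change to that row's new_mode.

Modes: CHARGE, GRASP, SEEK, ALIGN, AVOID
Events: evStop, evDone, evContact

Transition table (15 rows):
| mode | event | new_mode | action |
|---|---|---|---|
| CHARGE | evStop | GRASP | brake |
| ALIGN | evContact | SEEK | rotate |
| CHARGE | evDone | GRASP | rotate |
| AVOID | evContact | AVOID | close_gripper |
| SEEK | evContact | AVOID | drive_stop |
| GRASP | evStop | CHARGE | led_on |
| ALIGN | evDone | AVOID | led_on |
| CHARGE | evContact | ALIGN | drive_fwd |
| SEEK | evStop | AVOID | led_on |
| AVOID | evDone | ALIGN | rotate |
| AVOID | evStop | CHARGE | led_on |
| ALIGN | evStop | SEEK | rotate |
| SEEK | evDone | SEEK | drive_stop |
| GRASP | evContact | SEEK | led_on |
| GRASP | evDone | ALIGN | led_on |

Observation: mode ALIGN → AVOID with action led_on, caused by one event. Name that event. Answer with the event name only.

evDone

try evStop: (ALIGN, evStop) → (SEEK, rotate)
try evDone: (ALIGN, evDone) → (AVOID, led_on)  ← matches
try evContact: (ALIGN, evContact) → (SEEK, rotate)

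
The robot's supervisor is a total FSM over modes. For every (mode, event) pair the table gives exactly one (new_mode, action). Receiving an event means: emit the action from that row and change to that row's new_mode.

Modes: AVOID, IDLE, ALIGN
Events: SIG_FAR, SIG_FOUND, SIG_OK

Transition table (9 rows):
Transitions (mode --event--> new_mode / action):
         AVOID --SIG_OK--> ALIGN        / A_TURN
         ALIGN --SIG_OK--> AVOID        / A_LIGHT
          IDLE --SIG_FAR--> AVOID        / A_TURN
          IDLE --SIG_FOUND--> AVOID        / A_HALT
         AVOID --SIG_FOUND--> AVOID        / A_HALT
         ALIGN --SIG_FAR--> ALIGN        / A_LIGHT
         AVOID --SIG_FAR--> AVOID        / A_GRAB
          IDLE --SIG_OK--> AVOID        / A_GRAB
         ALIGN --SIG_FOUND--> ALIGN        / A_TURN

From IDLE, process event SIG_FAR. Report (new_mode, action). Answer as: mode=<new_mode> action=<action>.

mode=AVOID action=A_TURN

current mode = IDLE; filter table to that mode:
  (IDLE, SIG_FAR) → (AVOID, A_TURN)  ← event matches
  (IDLE, SIG_FOUND) → (AVOID, A_HALT)
  (IDLE, SIG_OK) → (AVOID, A_GRAB)
event = SIG_FAR selects (AVOID, A_TURN)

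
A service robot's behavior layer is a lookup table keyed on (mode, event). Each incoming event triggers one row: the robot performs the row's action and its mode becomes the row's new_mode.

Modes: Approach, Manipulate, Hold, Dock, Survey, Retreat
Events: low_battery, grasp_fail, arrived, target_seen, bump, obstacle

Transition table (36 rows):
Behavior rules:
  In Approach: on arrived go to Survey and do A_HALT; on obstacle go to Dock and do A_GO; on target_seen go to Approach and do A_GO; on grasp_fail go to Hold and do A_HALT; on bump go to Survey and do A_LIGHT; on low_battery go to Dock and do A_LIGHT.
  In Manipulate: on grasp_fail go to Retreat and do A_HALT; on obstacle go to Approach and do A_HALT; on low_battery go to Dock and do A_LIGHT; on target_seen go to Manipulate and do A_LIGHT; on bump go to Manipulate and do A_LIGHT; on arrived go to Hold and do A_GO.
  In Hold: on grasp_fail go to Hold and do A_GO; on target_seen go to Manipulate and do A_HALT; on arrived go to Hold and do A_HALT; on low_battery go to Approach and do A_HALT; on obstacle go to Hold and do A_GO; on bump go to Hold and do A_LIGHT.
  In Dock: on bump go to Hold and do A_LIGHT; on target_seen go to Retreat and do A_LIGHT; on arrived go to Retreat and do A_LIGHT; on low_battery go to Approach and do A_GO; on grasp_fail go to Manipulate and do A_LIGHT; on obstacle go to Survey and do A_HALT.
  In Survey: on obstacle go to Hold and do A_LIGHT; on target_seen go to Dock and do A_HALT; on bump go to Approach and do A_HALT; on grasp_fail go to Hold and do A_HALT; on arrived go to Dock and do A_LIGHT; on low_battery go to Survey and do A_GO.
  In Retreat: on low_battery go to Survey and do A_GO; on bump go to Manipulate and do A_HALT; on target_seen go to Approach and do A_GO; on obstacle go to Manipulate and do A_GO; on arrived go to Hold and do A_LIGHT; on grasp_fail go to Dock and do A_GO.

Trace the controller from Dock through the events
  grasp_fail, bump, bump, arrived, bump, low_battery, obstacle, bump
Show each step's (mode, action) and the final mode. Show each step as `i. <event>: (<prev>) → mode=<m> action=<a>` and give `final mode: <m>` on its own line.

final mode: Hold

1. grasp_fail: (Dock) → mode=Manipulate action=A_LIGHT
2. bump: (Manipulate) → mode=Manipulate action=A_LIGHT
3. bump: (Manipulate) → mode=Manipulate action=A_LIGHT
4. arrived: (Manipulate) → mode=Hold action=A_GO
5. bump: (Hold) → mode=Hold action=A_LIGHT
6. low_battery: (Hold) → mode=Approach action=A_HALT
7. obstacle: (Approach) → mode=Dock action=A_GO
8. bump: (Dock) → mode=Hold action=A_LIGHT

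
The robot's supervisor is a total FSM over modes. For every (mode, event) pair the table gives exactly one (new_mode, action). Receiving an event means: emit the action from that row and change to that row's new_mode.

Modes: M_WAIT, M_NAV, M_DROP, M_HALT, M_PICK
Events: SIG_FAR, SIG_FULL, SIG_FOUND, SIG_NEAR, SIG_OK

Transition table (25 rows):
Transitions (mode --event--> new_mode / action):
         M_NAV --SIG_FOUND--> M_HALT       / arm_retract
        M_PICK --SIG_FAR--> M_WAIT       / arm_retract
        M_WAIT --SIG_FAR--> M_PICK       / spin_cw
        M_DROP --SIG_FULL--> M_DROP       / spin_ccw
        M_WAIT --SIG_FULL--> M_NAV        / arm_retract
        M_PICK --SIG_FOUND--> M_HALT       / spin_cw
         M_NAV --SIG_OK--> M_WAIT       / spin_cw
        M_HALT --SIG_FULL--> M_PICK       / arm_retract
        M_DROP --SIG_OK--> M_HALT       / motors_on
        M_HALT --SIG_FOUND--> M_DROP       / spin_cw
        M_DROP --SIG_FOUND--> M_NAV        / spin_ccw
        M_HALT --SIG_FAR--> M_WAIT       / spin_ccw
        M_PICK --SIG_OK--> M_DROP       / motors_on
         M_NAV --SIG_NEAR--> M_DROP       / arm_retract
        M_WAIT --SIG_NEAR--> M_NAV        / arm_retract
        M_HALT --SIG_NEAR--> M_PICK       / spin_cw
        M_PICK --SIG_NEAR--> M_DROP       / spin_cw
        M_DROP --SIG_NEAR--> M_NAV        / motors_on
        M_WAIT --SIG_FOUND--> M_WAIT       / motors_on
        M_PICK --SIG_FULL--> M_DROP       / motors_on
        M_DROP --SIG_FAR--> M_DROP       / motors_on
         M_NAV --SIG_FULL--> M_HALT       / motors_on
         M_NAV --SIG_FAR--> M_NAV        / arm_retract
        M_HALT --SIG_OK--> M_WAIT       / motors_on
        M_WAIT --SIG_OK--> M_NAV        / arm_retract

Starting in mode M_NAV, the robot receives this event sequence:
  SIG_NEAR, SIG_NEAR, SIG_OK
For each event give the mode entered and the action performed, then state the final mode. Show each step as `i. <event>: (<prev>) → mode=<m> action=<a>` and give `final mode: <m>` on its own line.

final mode: M_WAIT

1. SIG_NEAR: (M_NAV) → mode=M_DROP action=arm_retract
2. SIG_NEAR: (M_DROP) → mode=M_NAV action=motors_on
3. SIG_OK: (M_NAV) → mode=M_WAIT action=spin_cw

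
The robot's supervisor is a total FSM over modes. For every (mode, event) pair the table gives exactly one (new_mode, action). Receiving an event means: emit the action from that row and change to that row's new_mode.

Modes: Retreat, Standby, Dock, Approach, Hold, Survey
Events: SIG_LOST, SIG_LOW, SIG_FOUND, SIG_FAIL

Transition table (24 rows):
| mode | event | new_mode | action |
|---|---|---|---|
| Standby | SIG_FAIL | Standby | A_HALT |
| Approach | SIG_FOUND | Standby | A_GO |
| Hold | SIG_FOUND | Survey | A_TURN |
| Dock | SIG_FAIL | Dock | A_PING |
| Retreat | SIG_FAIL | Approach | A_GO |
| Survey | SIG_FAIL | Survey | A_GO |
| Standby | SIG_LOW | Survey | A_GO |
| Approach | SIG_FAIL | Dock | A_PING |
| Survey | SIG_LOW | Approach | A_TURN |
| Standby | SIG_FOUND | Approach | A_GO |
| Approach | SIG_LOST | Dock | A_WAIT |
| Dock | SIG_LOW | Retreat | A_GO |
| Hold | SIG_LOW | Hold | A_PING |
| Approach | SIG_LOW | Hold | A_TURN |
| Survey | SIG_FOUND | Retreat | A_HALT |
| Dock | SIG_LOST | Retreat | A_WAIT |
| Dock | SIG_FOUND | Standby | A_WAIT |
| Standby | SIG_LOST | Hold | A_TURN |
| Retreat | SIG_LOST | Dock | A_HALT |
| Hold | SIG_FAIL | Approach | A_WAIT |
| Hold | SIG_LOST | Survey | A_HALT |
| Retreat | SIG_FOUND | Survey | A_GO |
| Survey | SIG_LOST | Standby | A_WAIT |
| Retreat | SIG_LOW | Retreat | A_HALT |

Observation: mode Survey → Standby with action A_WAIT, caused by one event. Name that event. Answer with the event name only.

SIG_LOST

try SIG_LOST: (Survey, SIG_LOST) → (Standby, A_WAIT)  ← matches
try SIG_LOW: (Survey, SIG_LOW) → (Approach, A_TURN)
try SIG_FOUND: (Survey, SIG_FOUND) → (Retreat, A_HALT)
try SIG_FAIL: (Survey, SIG_FAIL) → (Survey, A_GO)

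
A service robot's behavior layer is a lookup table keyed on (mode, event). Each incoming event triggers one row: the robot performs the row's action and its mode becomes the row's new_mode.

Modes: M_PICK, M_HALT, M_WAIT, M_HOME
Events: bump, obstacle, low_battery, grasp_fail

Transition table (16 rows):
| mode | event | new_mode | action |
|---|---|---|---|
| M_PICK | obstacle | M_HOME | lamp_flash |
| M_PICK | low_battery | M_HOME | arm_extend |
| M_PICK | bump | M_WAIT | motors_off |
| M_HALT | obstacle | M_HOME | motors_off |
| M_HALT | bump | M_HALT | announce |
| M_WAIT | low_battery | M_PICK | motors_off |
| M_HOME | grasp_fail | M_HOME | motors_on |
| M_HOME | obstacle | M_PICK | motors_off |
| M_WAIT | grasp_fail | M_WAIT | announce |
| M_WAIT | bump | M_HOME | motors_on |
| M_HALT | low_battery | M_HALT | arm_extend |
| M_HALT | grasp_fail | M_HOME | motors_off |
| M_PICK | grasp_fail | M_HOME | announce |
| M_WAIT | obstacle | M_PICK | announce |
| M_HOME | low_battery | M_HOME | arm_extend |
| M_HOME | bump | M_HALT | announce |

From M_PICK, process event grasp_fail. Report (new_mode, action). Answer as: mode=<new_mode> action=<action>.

current mode = M_PICK; filter table to that mode:
  (M_PICK, obstacle) → (M_HOME, lamp_flash)
  (M_PICK, low_battery) → (M_HOME, arm_extend)
  (M_PICK, bump) → (M_WAIT, motors_off)
  (M_PICK, grasp_fail) → (M_HOME, announce)  ← event matches
event = grasp_fail selects (M_HOME, announce)

mode=M_HOME action=announce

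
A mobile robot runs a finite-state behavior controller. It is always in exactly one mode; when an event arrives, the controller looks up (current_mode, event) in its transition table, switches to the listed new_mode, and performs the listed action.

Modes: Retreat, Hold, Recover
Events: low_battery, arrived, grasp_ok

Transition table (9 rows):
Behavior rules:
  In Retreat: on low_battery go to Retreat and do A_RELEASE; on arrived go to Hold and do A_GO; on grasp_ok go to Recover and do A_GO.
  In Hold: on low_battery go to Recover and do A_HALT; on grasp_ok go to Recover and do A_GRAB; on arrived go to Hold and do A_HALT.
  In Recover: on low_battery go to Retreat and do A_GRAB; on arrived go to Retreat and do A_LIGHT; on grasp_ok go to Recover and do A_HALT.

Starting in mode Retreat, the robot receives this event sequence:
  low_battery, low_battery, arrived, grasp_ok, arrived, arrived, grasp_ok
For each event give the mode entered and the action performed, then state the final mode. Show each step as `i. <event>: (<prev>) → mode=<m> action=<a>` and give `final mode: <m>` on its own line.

1. low_battery: (Retreat) → mode=Retreat action=A_RELEASE
2. low_battery: (Retreat) → mode=Retreat action=A_RELEASE
3. arrived: (Retreat) → mode=Hold action=A_GO
4. grasp_ok: (Hold) → mode=Recover action=A_GRAB
5. arrived: (Recover) → mode=Retreat action=A_LIGHT
6. arrived: (Retreat) → mode=Hold action=A_GO
7. grasp_ok: (Hold) → mode=Recover action=A_GRAB

final mode: Recover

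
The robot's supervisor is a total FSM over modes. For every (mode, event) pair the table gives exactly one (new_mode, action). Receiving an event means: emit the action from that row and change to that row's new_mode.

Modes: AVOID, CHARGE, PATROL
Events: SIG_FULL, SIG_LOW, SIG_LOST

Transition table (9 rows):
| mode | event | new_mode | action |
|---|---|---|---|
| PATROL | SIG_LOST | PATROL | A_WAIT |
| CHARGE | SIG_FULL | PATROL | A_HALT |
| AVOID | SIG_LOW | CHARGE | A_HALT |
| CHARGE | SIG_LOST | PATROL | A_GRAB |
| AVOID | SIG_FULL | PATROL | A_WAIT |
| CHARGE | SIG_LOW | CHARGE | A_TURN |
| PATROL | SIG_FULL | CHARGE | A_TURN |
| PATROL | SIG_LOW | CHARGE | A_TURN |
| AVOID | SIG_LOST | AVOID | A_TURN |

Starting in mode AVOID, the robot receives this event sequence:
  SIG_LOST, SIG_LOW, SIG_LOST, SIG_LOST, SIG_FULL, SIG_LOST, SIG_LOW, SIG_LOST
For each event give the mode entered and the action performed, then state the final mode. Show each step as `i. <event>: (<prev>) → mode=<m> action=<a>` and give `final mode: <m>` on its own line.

final mode: PATROL

1. SIG_LOST: (AVOID) → mode=AVOID action=A_TURN
2. SIG_LOW: (AVOID) → mode=CHARGE action=A_HALT
3. SIG_LOST: (CHARGE) → mode=PATROL action=A_GRAB
4. SIG_LOST: (PATROL) → mode=PATROL action=A_WAIT
5. SIG_FULL: (PATROL) → mode=CHARGE action=A_TURN
6. SIG_LOST: (CHARGE) → mode=PATROL action=A_GRAB
7. SIG_LOW: (PATROL) → mode=CHARGE action=A_TURN
8. SIG_LOST: (CHARGE) → mode=PATROL action=A_GRAB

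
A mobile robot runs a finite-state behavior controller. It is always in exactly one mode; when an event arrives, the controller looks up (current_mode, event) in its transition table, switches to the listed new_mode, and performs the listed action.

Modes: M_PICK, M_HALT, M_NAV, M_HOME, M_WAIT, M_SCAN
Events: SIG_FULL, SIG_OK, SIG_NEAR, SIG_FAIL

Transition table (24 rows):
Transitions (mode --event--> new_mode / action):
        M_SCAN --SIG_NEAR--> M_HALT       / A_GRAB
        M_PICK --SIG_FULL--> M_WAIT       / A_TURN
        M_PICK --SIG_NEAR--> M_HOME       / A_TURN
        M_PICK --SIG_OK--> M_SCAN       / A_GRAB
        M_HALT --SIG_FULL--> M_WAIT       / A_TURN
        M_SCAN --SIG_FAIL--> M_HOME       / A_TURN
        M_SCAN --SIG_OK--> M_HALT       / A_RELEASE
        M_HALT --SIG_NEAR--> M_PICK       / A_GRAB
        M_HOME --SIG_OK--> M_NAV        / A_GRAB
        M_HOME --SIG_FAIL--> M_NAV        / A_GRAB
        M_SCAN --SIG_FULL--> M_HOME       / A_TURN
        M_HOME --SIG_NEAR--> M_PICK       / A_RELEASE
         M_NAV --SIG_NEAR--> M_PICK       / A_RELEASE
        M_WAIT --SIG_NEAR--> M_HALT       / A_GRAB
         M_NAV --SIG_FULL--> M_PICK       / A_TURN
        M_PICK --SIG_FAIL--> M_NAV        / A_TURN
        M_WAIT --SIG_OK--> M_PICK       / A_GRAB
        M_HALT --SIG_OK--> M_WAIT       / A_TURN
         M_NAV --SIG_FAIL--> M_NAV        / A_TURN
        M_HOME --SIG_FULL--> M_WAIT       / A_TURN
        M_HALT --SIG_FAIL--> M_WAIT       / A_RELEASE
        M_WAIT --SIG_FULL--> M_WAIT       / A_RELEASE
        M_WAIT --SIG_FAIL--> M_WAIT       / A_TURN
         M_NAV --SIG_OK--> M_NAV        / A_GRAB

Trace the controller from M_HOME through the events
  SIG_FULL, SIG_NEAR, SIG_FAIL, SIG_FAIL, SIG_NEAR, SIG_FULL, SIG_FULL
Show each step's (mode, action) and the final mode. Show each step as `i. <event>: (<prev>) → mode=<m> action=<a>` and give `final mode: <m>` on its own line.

1. SIG_FULL: (M_HOME) → mode=M_WAIT action=A_TURN
2. SIG_NEAR: (M_WAIT) → mode=M_HALT action=A_GRAB
3. SIG_FAIL: (M_HALT) → mode=M_WAIT action=A_RELEASE
4. SIG_FAIL: (M_WAIT) → mode=M_WAIT action=A_TURN
5. SIG_NEAR: (M_WAIT) → mode=M_HALT action=A_GRAB
6. SIG_FULL: (M_HALT) → mode=M_WAIT action=A_TURN
7. SIG_FULL: (M_WAIT) → mode=M_WAIT action=A_RELEASE

final mode: M_WAIT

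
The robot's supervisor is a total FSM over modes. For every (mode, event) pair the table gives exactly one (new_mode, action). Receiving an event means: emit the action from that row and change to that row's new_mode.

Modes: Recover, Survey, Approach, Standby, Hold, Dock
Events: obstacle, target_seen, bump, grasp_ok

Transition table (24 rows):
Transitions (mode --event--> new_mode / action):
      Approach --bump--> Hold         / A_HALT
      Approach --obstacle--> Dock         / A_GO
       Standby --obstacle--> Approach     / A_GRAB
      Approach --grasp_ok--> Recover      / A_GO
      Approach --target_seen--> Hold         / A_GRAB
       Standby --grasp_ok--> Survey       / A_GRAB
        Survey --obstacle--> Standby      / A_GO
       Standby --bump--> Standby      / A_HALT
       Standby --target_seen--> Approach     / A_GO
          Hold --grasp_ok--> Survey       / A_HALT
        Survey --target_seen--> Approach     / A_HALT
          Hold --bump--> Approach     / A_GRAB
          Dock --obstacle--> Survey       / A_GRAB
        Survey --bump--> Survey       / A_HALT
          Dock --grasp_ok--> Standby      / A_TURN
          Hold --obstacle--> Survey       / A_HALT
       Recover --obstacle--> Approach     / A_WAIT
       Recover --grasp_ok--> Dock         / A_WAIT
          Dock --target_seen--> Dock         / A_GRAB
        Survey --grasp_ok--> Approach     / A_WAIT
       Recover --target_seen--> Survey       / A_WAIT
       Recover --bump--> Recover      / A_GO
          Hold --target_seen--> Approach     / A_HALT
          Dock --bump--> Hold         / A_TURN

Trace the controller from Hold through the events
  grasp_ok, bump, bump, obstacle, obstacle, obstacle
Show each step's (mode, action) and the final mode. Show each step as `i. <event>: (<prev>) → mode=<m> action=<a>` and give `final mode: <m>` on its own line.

1. grasp_ok: (Hold) → mode=Survey action=A_HALT
2. bump: (Survey) → mode=Survey action=A_HALT
3. bump: (Survey) → mode=Survey action=A_HALT
4. obstacle: (Survey) → mode=Standby action=A_GO
5. obstacle: (Standby) → mode=Approach action=A_GRAB
6. obstacle: (Approach) → mode=Dock action=A_GO

final mode: Dock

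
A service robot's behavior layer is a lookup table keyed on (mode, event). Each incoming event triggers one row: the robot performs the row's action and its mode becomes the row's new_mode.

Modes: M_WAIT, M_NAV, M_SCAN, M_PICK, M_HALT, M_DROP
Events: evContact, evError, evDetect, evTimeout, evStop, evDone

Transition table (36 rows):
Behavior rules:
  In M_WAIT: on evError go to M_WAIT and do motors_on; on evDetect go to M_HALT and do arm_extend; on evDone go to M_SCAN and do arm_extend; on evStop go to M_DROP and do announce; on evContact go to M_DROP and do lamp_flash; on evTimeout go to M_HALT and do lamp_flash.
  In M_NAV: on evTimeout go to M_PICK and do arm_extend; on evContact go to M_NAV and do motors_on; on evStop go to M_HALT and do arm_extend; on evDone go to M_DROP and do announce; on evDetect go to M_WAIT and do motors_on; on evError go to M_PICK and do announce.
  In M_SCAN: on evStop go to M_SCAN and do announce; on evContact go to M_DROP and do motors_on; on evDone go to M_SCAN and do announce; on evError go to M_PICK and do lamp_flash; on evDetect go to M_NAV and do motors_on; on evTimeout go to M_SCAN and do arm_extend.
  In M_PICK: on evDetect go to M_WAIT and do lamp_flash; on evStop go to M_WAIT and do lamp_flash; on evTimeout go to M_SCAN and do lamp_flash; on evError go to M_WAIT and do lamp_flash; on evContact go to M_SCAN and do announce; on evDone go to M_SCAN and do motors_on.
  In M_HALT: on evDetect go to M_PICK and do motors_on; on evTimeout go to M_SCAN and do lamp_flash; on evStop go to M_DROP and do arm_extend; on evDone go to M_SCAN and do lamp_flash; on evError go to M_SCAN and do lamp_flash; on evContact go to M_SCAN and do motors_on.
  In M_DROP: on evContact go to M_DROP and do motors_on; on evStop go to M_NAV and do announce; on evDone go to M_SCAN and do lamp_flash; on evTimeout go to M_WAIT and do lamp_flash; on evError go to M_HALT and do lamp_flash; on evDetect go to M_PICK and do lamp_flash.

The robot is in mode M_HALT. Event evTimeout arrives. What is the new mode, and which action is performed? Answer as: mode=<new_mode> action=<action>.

current mode = M_HALT; filter table to that mode:
  (M_HALT, evDetect) → (M_PICK, motors_on)
  (M_HALT, evTimeout) → (M_SCAN, lamp_flash)  ← event matches
  (M_HALT, evStop) → (M_DROP, arm_extend)
  (M_HALT, evDone) → (M_SCAN, lamp_flash)
  (M_HALT, evError) → (M_SCAN, lamp_flash)
  (M_HALT, evContact) → (M_SCAN, motors_on)
event = evTimeout selects (M_SCAN, lamp_flash)

mode=M_SCAN action=lamp_flash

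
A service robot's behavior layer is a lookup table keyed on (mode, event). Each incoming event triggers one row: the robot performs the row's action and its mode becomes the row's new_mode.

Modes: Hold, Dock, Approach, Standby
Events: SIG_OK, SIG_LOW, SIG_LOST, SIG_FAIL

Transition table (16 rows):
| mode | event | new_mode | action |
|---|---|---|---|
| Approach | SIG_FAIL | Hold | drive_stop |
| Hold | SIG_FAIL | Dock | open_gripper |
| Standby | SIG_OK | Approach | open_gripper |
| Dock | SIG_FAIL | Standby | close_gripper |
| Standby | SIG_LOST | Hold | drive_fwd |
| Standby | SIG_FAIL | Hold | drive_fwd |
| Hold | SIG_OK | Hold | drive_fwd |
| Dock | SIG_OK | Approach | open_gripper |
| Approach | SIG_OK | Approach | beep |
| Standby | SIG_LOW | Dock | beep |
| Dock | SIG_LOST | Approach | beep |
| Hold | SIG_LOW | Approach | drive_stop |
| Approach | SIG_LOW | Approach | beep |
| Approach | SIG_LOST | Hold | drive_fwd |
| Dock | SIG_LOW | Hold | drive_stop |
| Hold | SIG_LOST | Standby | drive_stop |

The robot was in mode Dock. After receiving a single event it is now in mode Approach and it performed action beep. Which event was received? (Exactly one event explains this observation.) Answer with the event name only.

try SIG_OK: (Dock, SIG_OK) → (Approach, open_gripper)
try SIG_LOW: (Dock, SIG_LOW) → (Hold, drive_stop)
try SIG_LOST: (Dock, SIG_LOST) → (Approach, beep)  ← matches
try SIG_FAIL: (Dock, SIG_FAIL) → (Standby, close_gripper)

SIG_LOST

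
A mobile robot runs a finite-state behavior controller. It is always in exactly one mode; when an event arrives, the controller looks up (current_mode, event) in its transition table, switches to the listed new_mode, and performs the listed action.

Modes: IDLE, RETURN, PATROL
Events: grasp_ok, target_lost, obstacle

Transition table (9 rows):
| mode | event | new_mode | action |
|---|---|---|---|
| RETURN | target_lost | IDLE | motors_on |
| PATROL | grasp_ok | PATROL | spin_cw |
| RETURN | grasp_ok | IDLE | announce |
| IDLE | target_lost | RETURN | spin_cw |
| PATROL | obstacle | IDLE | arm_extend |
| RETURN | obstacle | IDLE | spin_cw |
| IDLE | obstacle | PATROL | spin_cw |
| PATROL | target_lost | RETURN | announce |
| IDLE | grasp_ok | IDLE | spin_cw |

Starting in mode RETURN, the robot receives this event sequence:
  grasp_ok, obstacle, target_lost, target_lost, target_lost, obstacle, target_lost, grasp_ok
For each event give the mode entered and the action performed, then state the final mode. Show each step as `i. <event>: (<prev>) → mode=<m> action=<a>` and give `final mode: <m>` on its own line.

1. grasp_ok: (RETURN) → mode=IDLE action=announce
2. obstacle: (IDLE) → mode=PATROL action=spin_cw
3. target_lost: (PATROL) → mode=RETURN action=announce
4. target_lost: (RETURN) → mode=IDLE action=motors_on
5. target_lost: (IDLE) → mode=RETURN action=spin_cw
6. obstacle: (RETURN) → mode=IDLE action=spin_cw
7. target_lost: (IDLE) → mode=RETURN action=spin_cw
8. grasp_ok: (RETURN) → mode=IDLE action=announce

final mode: IDLE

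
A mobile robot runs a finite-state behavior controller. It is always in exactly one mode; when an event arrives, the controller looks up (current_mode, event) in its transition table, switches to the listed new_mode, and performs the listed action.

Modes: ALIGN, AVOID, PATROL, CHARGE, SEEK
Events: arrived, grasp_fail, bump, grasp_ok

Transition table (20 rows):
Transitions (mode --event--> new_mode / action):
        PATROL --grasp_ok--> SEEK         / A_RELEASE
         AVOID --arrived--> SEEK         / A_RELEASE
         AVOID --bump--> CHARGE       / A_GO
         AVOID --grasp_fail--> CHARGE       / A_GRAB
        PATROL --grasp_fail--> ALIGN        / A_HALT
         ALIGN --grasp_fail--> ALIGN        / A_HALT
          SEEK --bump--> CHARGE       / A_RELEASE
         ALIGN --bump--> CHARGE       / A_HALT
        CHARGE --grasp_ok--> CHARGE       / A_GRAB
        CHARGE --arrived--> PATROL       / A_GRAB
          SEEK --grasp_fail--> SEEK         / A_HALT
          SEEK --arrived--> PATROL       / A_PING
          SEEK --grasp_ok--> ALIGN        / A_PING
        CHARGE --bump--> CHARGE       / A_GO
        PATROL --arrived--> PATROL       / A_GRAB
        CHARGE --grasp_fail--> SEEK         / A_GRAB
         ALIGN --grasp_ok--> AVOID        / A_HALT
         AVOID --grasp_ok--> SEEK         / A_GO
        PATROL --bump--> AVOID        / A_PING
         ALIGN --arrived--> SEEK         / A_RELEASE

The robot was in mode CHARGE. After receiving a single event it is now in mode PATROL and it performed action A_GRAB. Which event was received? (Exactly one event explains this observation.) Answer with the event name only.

try arrived: (CHARGE, arrived) → (PATROL, A_GRAB)  ← matches
try grasp_fail: (CHARGE, grasp_fail) → (SEEK, A_GRAB)
try bump: (CHARGE, bump) → (CHARGE, A_GO)
try grasp_ok: (CHARGE, grasp_ok) → (CHARGE, A_GRAB)

arrived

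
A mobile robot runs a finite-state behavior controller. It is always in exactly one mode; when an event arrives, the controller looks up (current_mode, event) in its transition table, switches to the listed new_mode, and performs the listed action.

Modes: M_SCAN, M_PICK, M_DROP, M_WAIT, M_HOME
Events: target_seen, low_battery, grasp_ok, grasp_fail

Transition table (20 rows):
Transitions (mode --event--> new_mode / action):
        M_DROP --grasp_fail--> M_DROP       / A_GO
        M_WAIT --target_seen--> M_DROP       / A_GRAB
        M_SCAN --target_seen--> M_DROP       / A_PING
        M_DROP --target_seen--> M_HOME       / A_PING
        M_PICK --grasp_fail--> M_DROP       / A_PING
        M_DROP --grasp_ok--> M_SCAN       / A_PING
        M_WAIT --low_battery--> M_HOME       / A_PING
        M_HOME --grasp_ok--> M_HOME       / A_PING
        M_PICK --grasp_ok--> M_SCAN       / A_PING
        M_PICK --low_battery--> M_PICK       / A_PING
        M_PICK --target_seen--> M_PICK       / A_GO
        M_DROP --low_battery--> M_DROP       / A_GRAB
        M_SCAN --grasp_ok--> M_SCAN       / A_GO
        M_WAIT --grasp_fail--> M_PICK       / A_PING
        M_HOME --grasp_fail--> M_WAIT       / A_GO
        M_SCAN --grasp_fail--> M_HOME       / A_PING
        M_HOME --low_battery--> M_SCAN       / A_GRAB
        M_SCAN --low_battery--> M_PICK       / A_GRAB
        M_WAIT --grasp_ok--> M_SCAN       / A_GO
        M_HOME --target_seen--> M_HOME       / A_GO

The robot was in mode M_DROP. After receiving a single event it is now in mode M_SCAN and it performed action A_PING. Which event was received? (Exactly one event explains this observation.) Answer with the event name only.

grasp_ok

try target_seen: (M_DROP, target_seen) → (M_HOME, A_PING)
try low_battery: (M_DROP, low_battery) → (M_DROP, A_GRAB)
try grasp_ok: (M_DROP, grasp_ok) → (M_SCAN, A_PING)  ← matches
try grasp_fail: (M_DROP, grasp_fail) → (M_DROP, A_GO)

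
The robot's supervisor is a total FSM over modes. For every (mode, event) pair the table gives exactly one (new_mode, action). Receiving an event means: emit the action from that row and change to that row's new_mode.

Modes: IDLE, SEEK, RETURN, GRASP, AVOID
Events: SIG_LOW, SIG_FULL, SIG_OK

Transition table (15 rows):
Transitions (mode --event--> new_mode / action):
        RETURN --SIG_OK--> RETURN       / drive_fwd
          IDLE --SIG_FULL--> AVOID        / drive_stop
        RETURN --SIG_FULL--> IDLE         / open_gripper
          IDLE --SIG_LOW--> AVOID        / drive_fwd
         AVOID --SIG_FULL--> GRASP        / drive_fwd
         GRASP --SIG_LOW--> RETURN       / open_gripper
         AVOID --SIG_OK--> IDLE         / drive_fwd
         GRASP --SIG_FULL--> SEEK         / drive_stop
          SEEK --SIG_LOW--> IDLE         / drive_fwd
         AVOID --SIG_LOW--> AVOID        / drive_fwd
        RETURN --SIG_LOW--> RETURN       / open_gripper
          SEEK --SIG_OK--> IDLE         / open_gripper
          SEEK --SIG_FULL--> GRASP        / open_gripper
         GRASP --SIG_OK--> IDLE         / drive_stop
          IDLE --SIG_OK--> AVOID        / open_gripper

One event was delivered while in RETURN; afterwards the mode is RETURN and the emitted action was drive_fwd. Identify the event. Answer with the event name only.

SIG_OK

try SIG_LOW: (RETURN, SIG_LOW) → (RETURN, open_gripper)
try SIG_FULL: (RETURN, SIG_FULL) → (IDLE, open_gripper)
try SIG_OK: (RETURN, SIG_OK) → (RETURN, drive_fwd)  ← matches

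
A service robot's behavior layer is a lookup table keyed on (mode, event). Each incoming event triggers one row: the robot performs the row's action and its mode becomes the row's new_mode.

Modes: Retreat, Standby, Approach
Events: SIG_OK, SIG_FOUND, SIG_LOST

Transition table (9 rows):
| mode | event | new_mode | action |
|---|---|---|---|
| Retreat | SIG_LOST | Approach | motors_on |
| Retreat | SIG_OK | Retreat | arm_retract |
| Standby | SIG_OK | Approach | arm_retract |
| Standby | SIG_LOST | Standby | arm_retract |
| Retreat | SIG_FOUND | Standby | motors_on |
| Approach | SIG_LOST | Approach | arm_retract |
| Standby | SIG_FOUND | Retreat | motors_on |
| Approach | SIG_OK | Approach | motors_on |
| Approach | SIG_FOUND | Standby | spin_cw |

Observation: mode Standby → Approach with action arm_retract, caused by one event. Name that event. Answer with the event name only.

SIG_OK

try SIG_OK: (Standby, SIG_OK) → (Approach, arm_retract)  ← matches
try SIG_FOUND: (Standby, SIG_FOUND) → (Retreat, motors_on)
try SIG_LOST: (Standby, SIG_LOST) → (Standby, arm_retract)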